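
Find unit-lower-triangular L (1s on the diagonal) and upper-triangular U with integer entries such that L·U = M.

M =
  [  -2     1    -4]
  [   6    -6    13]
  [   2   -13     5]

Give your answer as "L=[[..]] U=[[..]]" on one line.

  r1 -= -3·r0 → [0,-3,1]
  r2 -= -1·r0 → [0,-12,1]
  r2 -= 4·r1 → [0,0,-3]

L=[[1,0,0],[-3,1,0],[-1,4,1]] U=[[-2,1,-4],[0,-3,1],[0,0,-3]]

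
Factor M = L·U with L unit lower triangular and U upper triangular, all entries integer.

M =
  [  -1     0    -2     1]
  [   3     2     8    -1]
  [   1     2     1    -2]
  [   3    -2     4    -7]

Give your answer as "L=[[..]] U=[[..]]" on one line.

  R1 -= -3·R0 → [0,2,2,2]
  R2 -= -1·R0 → [0,2,-1,-1]
  R3 -= -3·R0 → [0,-2,-2,-4]
  R2 -= 1·R1 → [0,0,-3,-3]
  R3 -= -1·R1 → [0,0,0,-2]
  R3 -= 0·R2 → [0,0,0,-2]

L=[[1,0,0,0],[-3,1,0,0],[-1,1,1,0],[-3,-1,0,1]] U=[[-1,0,-2,1],[0,2,2,2],[0,0,-3,-3],[0,0,0,-2]]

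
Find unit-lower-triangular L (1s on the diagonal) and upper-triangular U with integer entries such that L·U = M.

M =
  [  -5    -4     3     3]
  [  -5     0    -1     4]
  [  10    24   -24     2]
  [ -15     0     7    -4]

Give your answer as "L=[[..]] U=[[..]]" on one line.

L=[[1,0,0,0],[1,1,0,0],[-2,4,1,0],[3,3,-5,1]] U=[[-5,-4,3,3],[0,4,-4,1],[0,0,-2,4],[0,0,0,4]]

  R1 -= 1·R0 → [0,4,-4,1]
  R2 -= -2·R0 → [0,16,-18,8]
  R3 -= 3·R0 → [0,12,-2,-13]
  R2 -= 4·R1 → [0,0,-2,4]
  R3 -= 3·R1 → [0,0,10,-16]
  R3 -= -5·R2 → [0,0,0,4]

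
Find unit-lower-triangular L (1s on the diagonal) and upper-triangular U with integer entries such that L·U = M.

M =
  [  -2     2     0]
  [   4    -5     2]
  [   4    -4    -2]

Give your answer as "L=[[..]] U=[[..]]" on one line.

L=[[1,0,0],[-2,1,0],[-2,0,1]] U=[[-2,2,0],[0,-1,2],[0,0,-2]]

  r1 -= -2·r0 → [0,-1,2]
  r2 -= -2·r0 → [0,0,-2]
  r2 -= 0·r1 → [0,0,-2]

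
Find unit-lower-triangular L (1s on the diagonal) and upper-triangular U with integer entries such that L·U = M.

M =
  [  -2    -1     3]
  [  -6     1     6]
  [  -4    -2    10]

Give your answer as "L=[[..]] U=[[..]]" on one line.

L=[[1,0,0],[3,1,0],[2,0,1]] U=[[-2,-1,3],[0,4,-3],[0,0,4]]

  R1 -= 3·R0 → [0,4,-3]
  R2 -= 2·R0 → [0,0,4]
  R2 -= 0·R1 → [0,0,4]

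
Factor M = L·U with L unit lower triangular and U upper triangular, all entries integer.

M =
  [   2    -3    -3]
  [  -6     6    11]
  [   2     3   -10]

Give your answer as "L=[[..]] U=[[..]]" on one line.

L=[[1,0,0],[-3,1,0],[1,-2,1]] U=[[2,-3,-3],[0,-3,2],[0,0,-3]]

  row1 -= -3·row0 → [0,-3,2]
  row2 -= 1·row0 → [0,6,-7]
  row2 -= -2·row1 → [0,0,-3]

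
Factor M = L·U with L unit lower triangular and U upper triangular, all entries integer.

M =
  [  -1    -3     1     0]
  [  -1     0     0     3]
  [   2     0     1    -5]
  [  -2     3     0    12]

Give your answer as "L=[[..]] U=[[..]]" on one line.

L=[[1,0,0,0],[1,1,0,0],[-2,-2,1,0],[2,3,1,1]] U=[[-1,-3,1,0],[0,3,-1,3],[0,0,1,1],[0,0,0,2]]

  r1 -= 1·r0 → [0,3,-1,3]
  r2 -= -2·r0 → [0,-6,3,-5]
  r3 -= 2·r0 → [0,9,-2,12]
  r2 -= -2·r1 → [0,0,1,1]
  r3 -= 3·r1 → [0,0,1,3]
  r3 -= 1·r2 → [0,0,0,2]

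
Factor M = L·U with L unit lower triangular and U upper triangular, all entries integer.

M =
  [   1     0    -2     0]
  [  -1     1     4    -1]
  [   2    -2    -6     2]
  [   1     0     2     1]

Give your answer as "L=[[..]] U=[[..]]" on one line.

  r1 -= -1·r0 → [0,1,2,-1]
  r2 -= 2·r0 → [0,-2,-2,2]
  r3 -= 1·r0 → [0,0,4,1]
  r2 -= -2·r1 → [0,0,2,0]
  r3 -= 0·r1 → [0,0,4,1]
  r3 -= 2·r2 → [0,0,0,1]

L=[[1,0,0,0],[-1,1,0,0],[2,-2,1,0],[1,0,2,1]] U=[[1,0,-2,0],[0,1,2,-1],[0,0,2,0],[0,0,0,1]]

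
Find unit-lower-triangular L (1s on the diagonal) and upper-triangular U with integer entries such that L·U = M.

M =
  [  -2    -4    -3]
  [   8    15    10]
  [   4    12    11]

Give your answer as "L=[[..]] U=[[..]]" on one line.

L=[[1,0,0],[-4,1,0],[-2,-4,1]] U=[[-2,-4,-3],[0,-1,-2],[0,0,-3]]

  R1 -= -4·R0 → [0,-1,-2]
  R2 -= -2·R0 → [0,4,5]
  R2 -= -4·R1 → [0,0,-3]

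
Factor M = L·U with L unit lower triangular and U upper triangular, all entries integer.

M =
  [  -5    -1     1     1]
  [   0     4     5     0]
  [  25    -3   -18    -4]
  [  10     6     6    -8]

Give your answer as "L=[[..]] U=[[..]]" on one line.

L=[[1,0,0,0],[0,1,0,0],[-5,-2,1,0],[-2,1,-1,1]] U=[[-5,-1,1,1],[0,4,5,0],[0,0,-3,1],[0,0,0,-5]]

  r1 -= 0·r0 → [0,4,5,0]
  r2 -= -5·r0 → [0,-8,-13,1]
  r3 -= -2·r0 → [0,4,8,-6]
  r2 -= -2·r1 → [0,0,-3,1]
  r3 -= 1·r1 → [0,0,3,-6]
  r3 -= -1·r2 → [0,0,0,-5]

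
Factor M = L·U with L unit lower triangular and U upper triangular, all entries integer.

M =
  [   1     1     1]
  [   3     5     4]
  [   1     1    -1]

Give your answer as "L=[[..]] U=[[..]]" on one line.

L=[[1,0,0],[3,1,0],[1,0,1]] U=[[1,1,1],[0,2,1],[0,0,-2]]

  R1 -= 3·R0 → [0,2,1]
  R2 -= 1·R0 → [0,0,-2]
  R2 -= 0·R1 → [0,0,-2]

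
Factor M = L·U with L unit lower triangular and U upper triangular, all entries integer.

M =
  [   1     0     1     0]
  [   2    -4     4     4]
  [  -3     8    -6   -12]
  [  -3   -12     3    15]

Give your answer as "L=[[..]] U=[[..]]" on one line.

  R1 -= 2·R0 → [0,-4,2,4]
  R2 -= -3·R0 → [0,8,-3,-12]
  R3 -= -3·R0 → [0,-12,6,15]
  R2 -= -2·R1 → [0,0,1,-4]
  R3 -= 3·R1 → [0,0,0,3]
  R3 -= 0·R2 → [0,0,0,3]

L=[[1,0,0,0],[2,1,0,0],[-3,-2,1,0],[-3,3,0,1]] U=[[1,0,1,0],[0,-4,2,4],[0,0,1,-4],[0,0,0,3]]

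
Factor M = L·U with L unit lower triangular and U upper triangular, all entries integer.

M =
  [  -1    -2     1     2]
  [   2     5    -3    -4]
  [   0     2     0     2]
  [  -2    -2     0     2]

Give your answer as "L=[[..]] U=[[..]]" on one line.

  r1 -= -2·r0 → [0,1,-1,0]
  r2 -= 0·r0 → [0,2,0,2]
  r3 -= 2·r0 → [0,2,-2,-2]
  r2 -= 2·r1 → [0,0,2,2]
  r3 -= 2·r1 → [0,0,0,-2]
  r3 -= 0·r2 → [0,0,0,-2]

L=[[1,0,0,0],[-2,1,0,0],[0,2,1,0],[2,2,0,1]] U=[[-1,-2,1,2],[0,1,-1,0],[0,0,2,2],[0,0,0,-2]]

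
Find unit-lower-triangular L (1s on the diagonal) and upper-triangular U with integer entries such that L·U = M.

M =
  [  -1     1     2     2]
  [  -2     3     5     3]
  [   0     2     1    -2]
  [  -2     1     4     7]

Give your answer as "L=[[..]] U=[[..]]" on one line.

L=[[1,0,0,0],[2,1,0,0],[0,2,1,0],[2,-1,-1,1]] U=[[-1,1,2,2],[0,1,1,-1],[0,0,-1,0],[0,0,0,2]]

  row1 -= 2·row0 → [0,1,1,-1]
  row2 -= 0·row0 → [0,2,1,-2]
  row3 -= 2·row0 → [0,-1,0,3]
  row2 -= 2·row1 → [0,0,-1,0]
  row3 -= -1·row1 → [0,0,1,2]
  row3 -= -1·row2 → [0,0,0,2]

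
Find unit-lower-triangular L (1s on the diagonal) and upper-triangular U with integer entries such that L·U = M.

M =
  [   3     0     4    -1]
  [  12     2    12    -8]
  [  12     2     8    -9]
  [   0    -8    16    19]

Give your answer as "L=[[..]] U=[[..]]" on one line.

  r1 -= 4·r0 → [0,2,-4,-4]
  r2 -= 4·r0 → [0,2,-8,-5]
  r3 -= 0·r0 → [0,-8,16,19]
  r2 -= 1·r1 → [0,0,-4,-1]
  r3 -= -4·r1 → [0,0,0,3]
  r3 -= 0·r2 → [0,0,0,3]

L=[[1,0,0,0],[4,1,0,0],[4,1,1,0],[0,-4,0,1]] U=[[3,0,4,-1],[0,2,-4,-4],[0,0,-4,-1],[0,0,0,3]]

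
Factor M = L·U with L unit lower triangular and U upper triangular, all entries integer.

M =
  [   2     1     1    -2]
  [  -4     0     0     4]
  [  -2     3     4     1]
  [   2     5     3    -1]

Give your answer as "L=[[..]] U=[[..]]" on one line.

  row1 -= -2·row0 → [0,2,2,0]
  row2 -= -1·row0 → [0,4,5,-1]
  row3 -= 1·row0 → [0,4,2,1]
  row2 -= 2·row1 → [0,0,1,-1]
  row3 -= 2·row1 → [0,0,-2,1]
  row3 -= -2·row2 → [0,0,0,-1]

L=[[1,0,0,0],[-2,1,0,0],[-1,2,1,0],[1,2,-2,1]] U=[[2,1,1,-2],[0,2,2,0],[0,0,1,-1],[0,0,0,-1]]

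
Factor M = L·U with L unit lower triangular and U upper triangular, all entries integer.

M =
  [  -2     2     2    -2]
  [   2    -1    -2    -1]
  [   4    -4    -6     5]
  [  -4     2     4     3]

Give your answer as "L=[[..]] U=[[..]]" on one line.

  row1 -= -1·row0 → [0,1,0,-3]
  row2 -= -2·row0 → [0,0,-2,1]
  row3 -= 2·row0 → [0,-2,0,7]
  row2 -= 0·row1 → [0,0,-2,1]
  row3 -= -2·row1 → [0,0,0,1]
  row3 -= 0·row2 → [0,0,0,1]

L=[[1,0,0,0],[-1,1,0,0],[-2,0,1,0],[2,-2,0,1]] U=[[-2,2,2,-2],[0,1,0,-3],[0,0,-2,1],[0,0,0,1]]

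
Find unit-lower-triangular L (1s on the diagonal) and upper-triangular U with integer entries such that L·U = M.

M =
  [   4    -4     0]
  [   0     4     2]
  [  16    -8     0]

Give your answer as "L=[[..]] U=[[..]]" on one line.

  r1 -= 0·r0 → [0,4,2]
  r2 -= 4·r0 → [0,8,0]
  r2 -= 2·r1 → [0,0,-4]

L=[[1,0,0],[0,1,0],[4,2,1]] U=[[4,-4,0],[0,4,2],[0,0,-4]]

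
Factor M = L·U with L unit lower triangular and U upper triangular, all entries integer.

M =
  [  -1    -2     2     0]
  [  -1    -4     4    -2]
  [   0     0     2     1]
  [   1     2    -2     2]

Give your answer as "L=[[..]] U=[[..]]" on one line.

L=[[1,0,0,0],[1,1,0,0],[0,0,1,0],[-1,0,0,1]] U=[[-1,-2,2,0],[0,-2,2,-2],[0,0,2,1],[0,0,0,2]]

  row1 -= 1·row0 → [0,-2,2,-2]
  row2 -= 0·row0 → [0,0,2,1]
  row3 -= -1·row0 → [0,0,0,2]
  row2 -= 0·row1 → [0,0,2,1]
  row3 -= 0·row1 → [0,0,0,2]
  row3 -= 0·row2 → [0,0,0,2]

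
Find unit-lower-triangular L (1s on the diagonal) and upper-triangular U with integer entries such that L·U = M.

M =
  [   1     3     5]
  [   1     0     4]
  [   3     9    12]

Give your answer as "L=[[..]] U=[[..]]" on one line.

L=[[1,0,0],[1,1,0],[3,0,1]] U=[[1,3,5],[0,-3,-1],[0,0,-3]]

  r1 -= 1·r0 → [0,-3,-1]
  r2 -= 3·r0 → [0,0,-3]
  r2 -= 0·r1 → [0,0,-3]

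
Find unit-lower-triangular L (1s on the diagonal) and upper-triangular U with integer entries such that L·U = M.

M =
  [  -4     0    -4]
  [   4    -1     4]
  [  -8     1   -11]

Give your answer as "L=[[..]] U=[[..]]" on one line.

  r1 -= -1·r0 → [0,-1,0]
  r2 -= 2·r0 → [0,1,-3]
  r2 -= -1·r1 → [0,0,-3]

L=[[1,0,0],[-1,1,0],[2,-1,1]] U=[[-4,0,-4],[0,-1,0],[0,0,-3]]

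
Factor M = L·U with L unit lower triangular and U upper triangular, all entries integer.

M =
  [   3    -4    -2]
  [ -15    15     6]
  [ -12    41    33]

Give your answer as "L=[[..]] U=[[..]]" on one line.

  R1 -= -5·R0 → [0,-5,-4]
  R2 -= -4·R0 → [0,25,25]
  R2 -= -5·R1 → [0,0,5]

L=[[1,0,0],[-5,1,0],[-4,-5,1]] U=[[3,-4,-2],[0,-5,-4],[0,0,5]]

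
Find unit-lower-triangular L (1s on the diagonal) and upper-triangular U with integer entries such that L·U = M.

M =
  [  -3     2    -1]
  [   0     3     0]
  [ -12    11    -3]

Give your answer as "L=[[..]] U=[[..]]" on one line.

L=[[1,0,0],[0,1,0],[4,1,1]] U=[[-3,2,-1],[0,3,0],[0,0,1]]

  r1 -= 0·r0 → [0,3,0]
  r2 -= 4·r0 → [0,3,1]
  r2 -= 1·r1 → [0,0,1]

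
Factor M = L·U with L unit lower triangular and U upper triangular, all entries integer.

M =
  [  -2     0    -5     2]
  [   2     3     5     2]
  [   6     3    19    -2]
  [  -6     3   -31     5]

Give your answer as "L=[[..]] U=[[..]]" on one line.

L=[[1,0,0,0],[-1,1,0,0],[-3,1,1,0],[3,1,-4,1]] U=[[-2,0,-5,2],[0,3,0,4],[0,0,4,0],[0,0,0,-5]]

  R1 -= -1·R0 → [0,3,0,4]
  R2 -= -3·R0 → [0,3,4,4]
  R3 -= 3·R0 → [0,3,-16,-1]
  R2 -= 1·R1 → [0,0,4,0]
  R3 -= 1·R1 → [0,0,-16,-5]
  R3 -= -4·R2 → [0,0,0,-5]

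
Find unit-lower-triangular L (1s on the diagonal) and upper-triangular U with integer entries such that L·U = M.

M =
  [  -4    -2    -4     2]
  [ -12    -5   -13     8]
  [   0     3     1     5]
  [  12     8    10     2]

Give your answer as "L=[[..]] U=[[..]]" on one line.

  r1 -= 3·r0 → [0,1,-1,2]
  r2 -= 0·r0 → [0,3,1,5]
  r3 -= -3·r0 → [0,2,-2,8]
  r2 -= 3·r1 → [0,0,4,-1]
  r3 -= 2·r1 → [0,0,0,4]
  r3 -= 0·r2 → [0,0,0,4]

L=[[1,0,0,0],[3,1,0,0],[0,3,1,0],[-3,2,0,1]] U=[[-4,-2,-4,2],[0,1,-1,2],[0,0,4,-1],[0,0,0,4]]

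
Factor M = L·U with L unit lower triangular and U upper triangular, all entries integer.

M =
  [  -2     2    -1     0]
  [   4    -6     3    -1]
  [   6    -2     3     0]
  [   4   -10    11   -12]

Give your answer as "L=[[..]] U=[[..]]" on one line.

  row1 -= -2·row0 → [0,-2,1,-1]
  row2 -= -3·row0 → [0,4,0,0]
  row3 -= -2·row0 → [0,-6,9,-12]
  row2 -= -2·row1 → [0,0,2,-2]
  row3 -= 3·row1 → [0,0,6,-9]
  row3 -= 3·row2 → [0,0,0,-3]

L=[[1,0,0,0],[-2,1,0,0],[-3,-2,1,0],[-2,3,3,1]] U=[[-2,2,-1,0],[0,-2,1,-1],[0,0,2,-2],[0,0,0,-3]]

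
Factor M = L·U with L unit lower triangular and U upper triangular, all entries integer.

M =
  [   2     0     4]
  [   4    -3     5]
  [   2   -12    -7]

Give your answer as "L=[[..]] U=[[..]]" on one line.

  r1 -= 2·r0 → [0,-3,-3]
  r2 -= 1·r0 → [0,-12,-11]
  r2 -= 4·r1 → [0,0,1]

L=[[1,0,0],[2,1,0],[1,4,1]] U=[[2,0,4],[0,-3,-3],[0,0,1]]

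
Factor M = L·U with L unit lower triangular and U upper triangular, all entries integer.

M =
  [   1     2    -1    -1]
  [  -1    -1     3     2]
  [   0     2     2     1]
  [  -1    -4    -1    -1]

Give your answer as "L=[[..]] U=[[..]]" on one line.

L=[[1,0,0,0],[-1,1,0,0],[0,2,1,0],[-1,-2,-1,1]] U=[[1,2,-1,-1],[0,1,2,1],[0,0,-2,-1],[0,0,0,-1]]

  R1 -= -1·R0 → [0,1,2,1]
  R2 -= 0·R0 → [0,2,2,1]
  R3 -= -1·R0 → [0,-2,-2,-2]
  R2 -= 2·R1 → [0,0,-2,-1]
  R3 -= -2·R1 → [0,0,2,0]
  R3 -= -1·R2 → [0,0,0,-1]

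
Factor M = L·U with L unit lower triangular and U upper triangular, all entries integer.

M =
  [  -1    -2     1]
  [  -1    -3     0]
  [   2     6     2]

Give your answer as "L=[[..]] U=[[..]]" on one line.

L=[[1,0,0],[1,1,0],[-2,-2,1]] U=[[-1,-2,1],[0,-1,-1],[0,0,2]]

  R1 -= 1·R0 → [0,-1,-1]
  R2 -= -2·R0 → [0,2,4]
  R2 -= -2·R1 → [0,0,2]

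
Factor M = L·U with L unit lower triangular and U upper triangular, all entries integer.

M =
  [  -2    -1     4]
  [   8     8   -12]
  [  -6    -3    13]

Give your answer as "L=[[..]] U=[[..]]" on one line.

L=[[1,0,0],[-4,1,0],[3,0,1]] U=[[-2,-1,4],[0,4,4],[0,0,1]]

  r1 -= -4·r0 → [0,4,4]
  r2 -= 3·r0 → [0,0,1]
  r2 -= 0·r1 → [0,0,1]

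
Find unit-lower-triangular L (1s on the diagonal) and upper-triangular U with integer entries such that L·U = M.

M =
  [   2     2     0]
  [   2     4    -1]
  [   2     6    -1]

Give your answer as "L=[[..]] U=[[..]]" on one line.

L=[[1,0,0],[1,1,0],[1,2,1]] U=[[2,2,0],[0,2,-1],[0,0,1]]

  r1 -= 1·r0 → [0,2,-1]
  r2 -= 1·r0 → [0,4,-1]
  r2 -= 2·r1 → [0,0,1]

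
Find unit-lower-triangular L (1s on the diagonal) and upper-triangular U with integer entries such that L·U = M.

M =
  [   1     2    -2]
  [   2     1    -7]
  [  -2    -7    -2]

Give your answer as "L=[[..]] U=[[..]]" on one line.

  r1 -= 2·r0 → [0,-3,-3]
  r2 -= -2·r0 → [0,-3,-6]
  r2 -= 1·r1 → [0,0,-3]

L=[[1,0,0],[2,1,0],[-2,1,1]] U=[[1,2,-2],[0,-3,-3],[0,0,-3]]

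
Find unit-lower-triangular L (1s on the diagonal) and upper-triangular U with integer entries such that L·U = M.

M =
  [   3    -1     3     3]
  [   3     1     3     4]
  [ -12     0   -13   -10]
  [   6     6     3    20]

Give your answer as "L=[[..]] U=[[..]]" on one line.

L=[[1,0,0,0],[1,1,0,0],[-4,-2,1,0],[2,4,3,1]] U=[[3,-1,3,3],[0,2,0,1],[0,0,-1,4],[0,0,0,-2]]

  R1 -= 1·R0 → [0,2,0,1]
  R2 -= -4·R0 → [0,-4,-1,2]
  R3 -= 2·R0 → [0,8,-3,14]
  R2 -= -2·R1 → [0,0,-1,4]
  R3 -= 4·R1 → [0,0,-3,10]
  R3 -= 3·R2 → [0,0,0,-2]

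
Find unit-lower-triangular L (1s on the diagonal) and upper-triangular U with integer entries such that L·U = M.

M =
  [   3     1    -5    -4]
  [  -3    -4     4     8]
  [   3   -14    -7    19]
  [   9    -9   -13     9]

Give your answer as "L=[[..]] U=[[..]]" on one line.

L=[[1,0,0,0],[-1,1,0,0],[1,5,1,0],[3,4,2,1]] U=[[3,1,-5,-4],[0,-3,-1,4],[0,0,3,3],[0,0,0,-1]]

  R1 -= -1·R0 → [0,-3,-1,4]
  R2 -= 1·R0 → [0,-15,-2,23]
  R3 -= 3·R0 → [0,-12,2,21]
  R2 -= 5·R1 → [0,0,3,3]
  R3 -= 4·R1 → [0,0,6,5]
  R3 -= 2·R2 → [0,0,0,-1]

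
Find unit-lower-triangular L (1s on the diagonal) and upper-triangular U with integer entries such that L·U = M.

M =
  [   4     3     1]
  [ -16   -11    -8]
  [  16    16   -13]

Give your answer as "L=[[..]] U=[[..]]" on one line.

L=[[1,0,0],[-4,1,0],[4,4,1]] U=[[4,3,1],[0,1,-4],[0,0,-1]]

  r1 -= -4·r0 → [0,1,-4]
  r2 -= 4·r0 → [0,4,-17]
  r2 -= 4·r1 → [0,0,-1]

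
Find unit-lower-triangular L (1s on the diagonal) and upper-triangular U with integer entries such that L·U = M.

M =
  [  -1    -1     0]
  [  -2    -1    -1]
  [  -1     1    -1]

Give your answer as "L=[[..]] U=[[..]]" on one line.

  r1 -= 2·r0 → [0,1,-1]
  r2 -= 1·r0 → [0,2,-1]
  r2 -= 2·r1 → [0,0,1]

L=[[1,0,0],[2,1,0],[1,2,1]] U=[[-1,-1,0],[0,1,-1],[0,0,1]]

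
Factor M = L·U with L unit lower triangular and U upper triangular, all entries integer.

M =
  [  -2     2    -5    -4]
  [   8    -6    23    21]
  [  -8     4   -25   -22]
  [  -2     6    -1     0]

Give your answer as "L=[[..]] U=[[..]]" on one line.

L=[[1,0,0,0],[-4,1,0,0],[4,-2,1,0],[1,2,-2,1]] U=[[-2,2,-5,-4],[0,2,3,5],[0,0,1,4],[0,0,0,2]]

  R1 -= -4·R0 → [0,2,3,5]
  R2 -= 4·R0 → [0,-4,-5,-6]
  R3 -= 1·R0 → [0,4,4,4]
  R2 -= -2·R1 → [0,0,1,4]
  R3 -= 2·R1 → [0,0,-2,-6]
  R3 -= -2·R2 → [0,0,0,2]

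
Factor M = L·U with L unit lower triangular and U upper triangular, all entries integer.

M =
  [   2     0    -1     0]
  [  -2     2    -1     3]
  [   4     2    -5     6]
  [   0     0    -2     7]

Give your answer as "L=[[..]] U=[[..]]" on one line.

  r1 -= -1·r0 → [0,2,-2,3]
  r2 -= 2·r0 → [0,2,-3,6]
  r3 -= 0·r0 → [0,0,-2,7]
  r2 -= 1·r1 → [0,0,-1,3]
  r3 -= 0·r1 → [0,0,-2,7]
  r3 -= 2·r2 → [0,0,0,1]

L=[[1,0,0,0],[-1,1,0,0],[2,1,1,0],[0,0,2,1]] U=[[2,0,-1,0],[0,2,-2,3],[0,0,-1,3],[0,0,0,1]]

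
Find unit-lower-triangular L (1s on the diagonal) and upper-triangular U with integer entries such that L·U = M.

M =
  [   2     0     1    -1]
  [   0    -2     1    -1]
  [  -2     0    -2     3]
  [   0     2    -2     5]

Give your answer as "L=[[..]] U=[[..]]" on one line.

L=[[1,0,0,0],[0,1,0,0],[-1,0,1,0],[0,-1,1,1]] U=[[2,0,1,-1],[0,-2,1,-1],[0,0,-1,2],[0,0,0,2]]

  r1 -= 0·r0 → [0,-2,1,-1]
  r2 -= -1·r0 → [0,0,-1,2]
  r3 -= 0·r0 → [0,2,-2,5]
  r2 -= 0·r1 → [0,0,-1,2]
  r3 -= -1·r1 → [0,0,-1,4]
  r3 -= 1·r2 → [0,0,0,2]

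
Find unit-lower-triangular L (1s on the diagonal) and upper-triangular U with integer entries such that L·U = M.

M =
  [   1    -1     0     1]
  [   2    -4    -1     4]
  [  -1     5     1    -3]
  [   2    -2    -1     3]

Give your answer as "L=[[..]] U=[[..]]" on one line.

  row1 -= 2·row0 → [0,-2,-1,2]
  row2 -= -1·row0 → [0,4,1,-2]
  row3 -= 2·row0 → [0,0,-1,1]
  row2 -= -2·row1 → [0,0,-1,2]
  row3 -= 0·row1 → [0,0,-1,1]
  row3 -= 1·row2 → [0,0,0,-1]

L=[[1,0,0,0],[2,1,0,0],[-1,-2,1,0],[2,0,1,1]] U=[[1,-1,0,1],[0,-2,-1,2],[0,0,-1,2],[0,0,0,-1]]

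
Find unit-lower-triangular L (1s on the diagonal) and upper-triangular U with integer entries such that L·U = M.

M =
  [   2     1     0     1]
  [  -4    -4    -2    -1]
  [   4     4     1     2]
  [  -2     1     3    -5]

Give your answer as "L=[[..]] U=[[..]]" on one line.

L=[[1,0,0,0],[-2,1,0,0],[2,-1,1,0],[-1,-1,-1,1]] U=[[2,1,0,1],[0,-2,-2,1],[0,0,-1,1],[0,0,0,-2]]

  r1 -= -2·r0 → [0,-2,-2,1]
  r2 -= 2·r0 → [0,2,1,0]
  r3 -= -1·r0 → [0,2,3,-4]
  r2 -= -1·r1 → [0,0,-1,1]
  r3 -= -1·r1 → [0,0,1,-3]
  r3 -= -1·r2 → [0,0,0,-2]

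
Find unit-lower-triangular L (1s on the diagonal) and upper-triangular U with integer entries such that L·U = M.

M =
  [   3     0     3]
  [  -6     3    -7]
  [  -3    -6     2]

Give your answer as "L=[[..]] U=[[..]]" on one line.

  row1 -= -2·row0 → [0,3,-1]
  row2 -= -1·row0 → [0,-6,5]
  row2 -= -2·row1 → [0,0,3]

L=[[1,0,0],[-2,1,0],[-1,-2,1]] U=[[3,0,3],[0,3,-1],[0,0,3]]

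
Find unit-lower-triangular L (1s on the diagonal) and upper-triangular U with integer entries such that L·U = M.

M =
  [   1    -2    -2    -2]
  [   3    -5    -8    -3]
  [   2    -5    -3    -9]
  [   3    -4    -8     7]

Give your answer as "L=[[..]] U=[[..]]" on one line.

  r1 -= 3·r0 → [0,1,-2,3]
  r2 -= 2·r0 → [0,-1,1,-5]
  r3 -= 3·r0 → [0,2,-2,13]
  r2 -= -1·r1 → [0,0,-1,-2]
  r3 -= 2·r1 → [0,0,2,7]
  r3 -= -2·r2 → [0,0,0,3]

L=[[1,0,0,0],[3,1,0,0],[2,-1,1,0],[3,2,-2,1]] U=[[1,-2,-2,-2],[0,1,-2,3],[0,0,-1,-2],[0,0,0,3]]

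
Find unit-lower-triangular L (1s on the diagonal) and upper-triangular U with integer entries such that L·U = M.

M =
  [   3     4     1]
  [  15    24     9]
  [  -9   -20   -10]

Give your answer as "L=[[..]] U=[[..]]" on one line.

L=[[1,0,0],[5,1,0],[-3,-2,1]] U=[[3,4,1],[0,4,4],[0,0,1]]

  r1 -= 5·r0 → [0,4,4]
  r2 -= -3·r0 → [0,-8,-7]
  r2 -= -2·r1 → [0,0,1]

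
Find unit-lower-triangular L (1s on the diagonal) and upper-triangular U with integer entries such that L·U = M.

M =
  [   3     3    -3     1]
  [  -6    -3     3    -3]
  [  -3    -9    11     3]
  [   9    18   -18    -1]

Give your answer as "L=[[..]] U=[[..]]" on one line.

L=[[1,0,0,0],[-2,1,0,0],[-1,-2,1,0],[3,3,0,1]] U=[[3,3,-3,1],[0,3,-3,-1],[0,0,2,2],[0,0,0,-1]]

  r1 -= -2·r0 → [0,3,-3,-1]
  r2 -= -1·r0 → [0,-6,8,4]
  r3 -= 3·r0 → [0,9,-9,-4]
  r2 -= -2·r1 → [0,0,2,2]
  r3 -= 3·r1 → [0,0,0,-1]
  r3 -= 0·r2 → [0,0,0,-1]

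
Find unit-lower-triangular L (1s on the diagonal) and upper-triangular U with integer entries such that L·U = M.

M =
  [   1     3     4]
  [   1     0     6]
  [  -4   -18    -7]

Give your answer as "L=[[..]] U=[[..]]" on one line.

L=[[1,0,0],[1,1,0],[-4,2,1]] U=[[1,3,4],[0,-3,2],[0,0,5]]

  row1 -= 1·row0 → [0,-3,2]
  row2 -= -4·row0 → [0,-6,9]
  row2 -= 2·row1 → [0,0,5]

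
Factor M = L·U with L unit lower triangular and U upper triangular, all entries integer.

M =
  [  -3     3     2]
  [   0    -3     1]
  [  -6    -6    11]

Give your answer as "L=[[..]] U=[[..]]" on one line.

L=[[1,0,0],[0,1,0],[2,4,1]] U=[[-3,3,2],[0,-3,1],[0,0,3]]

  row1 -= 0·row0 → [0,-3,1]
  row2 -= 2·row0 → [0,-12,7]
  row2 -= 4·row1 → [0,0,3]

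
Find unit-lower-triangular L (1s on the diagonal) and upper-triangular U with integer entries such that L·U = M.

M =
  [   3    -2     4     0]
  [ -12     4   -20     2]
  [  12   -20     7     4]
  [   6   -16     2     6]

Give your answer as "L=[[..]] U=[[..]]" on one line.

L=[[1,0,0,0],[-4,1,0,0],[4,3,1,0],[2,3,2,1]] U=[[3,-2,4,0],[0,-4,-4,2],[0,0,3,-2],[0,0,0,4]]

  r1 -= -4·r0 → [0,-4,-4,2]
  r2 -= 4·r0 → [0,-12,-9,4]
  r3 -= 2·r0 → [0,-12,-6,6]
  r2 -= 3·r1 → [0,0,3,-2]
  r3 -= 3·r1 → [0,0,6,0]
  r3 -= 2·r2 → [0,0,0,4]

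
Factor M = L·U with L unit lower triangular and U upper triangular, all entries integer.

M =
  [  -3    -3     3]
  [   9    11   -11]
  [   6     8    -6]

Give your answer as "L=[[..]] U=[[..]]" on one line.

L=[[1,0,0],[-3,1,0],[-2,1,1]] U=[[-3,-3,3],[0,2,-2],[0,0,2]]

  R1 -= -3·R0 → [0,2,-2]
  R2 -= -2·R0 → [0,2,0]
  R2 -= 1·R1 → [0,0,2]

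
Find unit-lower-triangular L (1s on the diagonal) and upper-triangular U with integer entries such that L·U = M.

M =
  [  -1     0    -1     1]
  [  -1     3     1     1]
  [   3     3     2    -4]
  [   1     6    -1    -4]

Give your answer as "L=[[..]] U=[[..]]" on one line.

  row1 -= 1·row0 → [0,3,2,0]
  row2 -= -3·row0 → [0,3,-1,-1]
  row3 -= -1·row0 → [0,6,-2,-3]
  row2 -= 1·row1 → [0,0,-3,-1]
  row3 -= 2·row1 → [0,0,-6,-3]
  row3 -= 2·row2 → [0,0,0,-1]

L=[[1,0,0,0],[1,1,0,0],[-3,1,1,0],[-1,2,2,1]] U=[[-1,0,-1,1],[0,3,2,0],[0,0,-3,-1],[0,0,0,-1]]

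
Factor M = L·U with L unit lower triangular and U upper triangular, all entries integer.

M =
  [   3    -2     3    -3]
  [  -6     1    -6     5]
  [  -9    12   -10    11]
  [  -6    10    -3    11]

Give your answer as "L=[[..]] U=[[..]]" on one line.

  row1 -= -2·row0 → [0,-3,0,-1]
  row2 -= -3·row0 → [0,6,-1,2]
  row3 -= -2·row0 → [0,6,3,5]
  row2 -= -2·row1 → [0,0,-1,0]
  row3 -= -2·row1 → [0,0,3,3]
  row3 -= -3·row2 → [0,0,0,3]

L=[[1,0,0,0],[-2,1,0,0],[-3,-2,1,0],[-2,-2,-3,1]] U=[[3,-2,3,-3],[0,-3,0,-1],[0,0,-1,0],[0,0,0,3]]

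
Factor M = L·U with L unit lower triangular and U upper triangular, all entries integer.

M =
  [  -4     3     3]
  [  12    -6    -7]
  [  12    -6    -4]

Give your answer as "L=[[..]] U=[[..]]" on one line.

  R1 -= -3·R0 → [0,3,2]
  R2 -= -3·R0 → [0,3,5]
  R2 -= 1·R1 → [0,0,3]

L=[[1,0,0],[-3,1,0],[-3,1,1]] U=[[-4,3,3],[0,3,2],[0,0,3]]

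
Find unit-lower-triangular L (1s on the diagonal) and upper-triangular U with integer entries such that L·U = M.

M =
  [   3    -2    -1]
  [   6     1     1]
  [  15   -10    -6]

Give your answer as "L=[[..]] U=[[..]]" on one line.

L=[[1,0,0],[2,1,0],[5,0,1]] U=[[3,-2,-1],[0,5,3],[0,0,-1]]

  r1 -= 2·r0 → [0,5,3]
  r2 -= 5·r0 → [0,0,-1]
  r2 -= 0·r1 → [0,0,-1]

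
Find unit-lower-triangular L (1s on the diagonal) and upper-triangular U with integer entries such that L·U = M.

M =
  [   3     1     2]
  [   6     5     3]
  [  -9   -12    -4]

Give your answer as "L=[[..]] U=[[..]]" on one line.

  r1 -= 2·r0 → [0,3,-1]
  r2 -= -3·r0 → [0,-9,2]
  r2 -= -3·r1 → [0,0,-1]

L=[[1,0,0],[2,1,0],[-3,-3,1]] U=[[3,1,2],[0,3,-1],[0,0,-1]]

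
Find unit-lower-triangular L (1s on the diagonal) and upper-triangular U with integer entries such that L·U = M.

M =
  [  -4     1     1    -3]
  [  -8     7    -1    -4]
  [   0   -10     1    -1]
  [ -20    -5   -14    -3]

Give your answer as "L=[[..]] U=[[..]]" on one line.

L=[[1,0,0,0],[2,1,0,0],[0,-2,1,0],[5,-2,5,1]] U=[[-4,1,1,-3],[0,5,-3,2],[0,0,-5,3],[0,0,0,1]]

  r1 -= 2·r0 → [0,5,-3,2]
  r2 -= 0·r0 → [0,-10,1,-1]
  r3 -= 5·r0 → [0,-10,-19,12]
  r2 -= -2·r1 → [0,0,-5,3]
  r3 -= -2·r1 → [0,0,-25,16]
  r3 -= 5·r2 → [0,0,0,1]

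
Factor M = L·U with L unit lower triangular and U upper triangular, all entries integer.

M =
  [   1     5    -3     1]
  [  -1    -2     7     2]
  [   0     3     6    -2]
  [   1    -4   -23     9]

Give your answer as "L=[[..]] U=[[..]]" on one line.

  row1 -= -1·row0 → [0,3,4,3]
  row2 -= 0·row0 → [0,3,6,-2]
  row3 -= 1·row0 → [0,-9,-20,8]
  row2 -= 1·row1 → [0,0,2,-5]
  row3 -= -3·row1 → [0,0,-8,17]
  row3 -= -4·row2 → [0,0,0,-3]

L=[[1,0,0,0],[-1,1,0,0],[0,1,1,0],[1,-3,-4,1]] U=[[1,5,-3,1],[0,3,4,3],[0,0,2,-5],[0,0,0,-3]]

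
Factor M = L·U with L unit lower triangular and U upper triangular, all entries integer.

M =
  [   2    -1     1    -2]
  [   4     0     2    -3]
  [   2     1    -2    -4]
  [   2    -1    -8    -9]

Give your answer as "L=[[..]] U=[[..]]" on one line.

L=[[1,0,0,0],[2,1,0,0],[1,1,1,0],[1,0,3,1]] U=[[2,-1,1,-2],[0,2,0,1],[0,0,-3,-3],[0,0,0,2]]

  r1 -= 2·r0 → [0,2,0,1]
  r2 -= 1·r0 → [0,2,-3,-2]
  r3 -= 1·r0 → [0,0,-9,-7]
  r2 -= 1·r1 → [0,0,-3,-3]
  r3 -= 0·r1 → [0,0,-9,-7]
  r3 -= 3·r2 → [0,0,0,2]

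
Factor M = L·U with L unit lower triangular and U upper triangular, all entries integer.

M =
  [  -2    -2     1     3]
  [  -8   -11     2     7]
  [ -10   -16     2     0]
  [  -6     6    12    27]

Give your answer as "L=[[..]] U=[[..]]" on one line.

L=[[1,0,0,0],[4,1,0,0],[5,2,1,0],[3,-4,1,1]] U=[[-2,-2,1,3],[0,-3,-2,-5],[0,0,1,-5],[0,0,0,3]]

  r1 -= 4·r0 → [0,-3,-2,-5]
  r2 -= 5·r0 → [0,-6,-3,-15]
  r3 -= 3·r0 → [0,12,9,18]
  r2 -= 2·r1 → [0,0,1,-5]
  r3 -= -4·r1 → [0,0,1,-2]
  r3 -= 1·r2 → [0,0,0,3]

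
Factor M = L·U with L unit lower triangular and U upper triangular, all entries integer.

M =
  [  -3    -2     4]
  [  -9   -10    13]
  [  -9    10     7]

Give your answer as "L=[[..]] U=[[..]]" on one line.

  R1 -= 3·R0 → [0,-4,1]
  R2 -= 3·R0 → [0,16,-5]
  R2 -= -4·R1 → [0,0,-1]

L=[[1,0,0],[3,1,0],[3,-4,1]] U=[[-3,-2,4],[0,-4,1],[0,0,-1]]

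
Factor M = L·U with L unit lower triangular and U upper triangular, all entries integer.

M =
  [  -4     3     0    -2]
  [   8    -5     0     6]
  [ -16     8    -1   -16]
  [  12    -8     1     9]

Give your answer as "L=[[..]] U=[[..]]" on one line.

  row1 -= -2·row0 → [0,1,0,2]
  row2 -= 4·row0 → [0,-4,-1,-8]
  row3 -= -3·row0 → [0,1,1,3]
  row2 -= -4·row1 → [0,0,-1,0]
  row3 -= 1·row1 → [0,0,1,1]
  row3 -= -1·row2 → [0,0,0,1]

L=[[1,0,0,0],[-2,1,0,0],[4,-4,1,0],[-3,1,-1,1]] U=[[-4,3,0,-2],[0,1,0,2],[0,0,-1,0],[0,0,0,1]]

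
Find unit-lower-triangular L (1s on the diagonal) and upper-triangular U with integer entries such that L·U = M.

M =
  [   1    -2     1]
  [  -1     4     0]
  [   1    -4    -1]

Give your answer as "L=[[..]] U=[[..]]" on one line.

L=[[1,0,0],[-1,1,0],[1,-1,1]] U=[[1,-2,1],[0,2,1],[0,0,-1]]

  row1 -= -1·row0 → [0,2,1]
  row2 -= 1·row0 → [0,-2,-2]
  row2 -= -1·row1 → [0,0,-1]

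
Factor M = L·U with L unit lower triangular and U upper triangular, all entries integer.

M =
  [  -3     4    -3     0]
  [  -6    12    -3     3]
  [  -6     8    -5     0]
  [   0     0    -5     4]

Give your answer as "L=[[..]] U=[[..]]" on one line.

  r1 -= 2·r0 → [0,4,3,3]
  r2 -= 2·r0 → [0,0,1,0]
  r3 -= 0·r0 → [0,0,-5,4]
  r2 -= 0·r1 → [0,0,1,0]
  r3 -= 0·r1 → [0,0,-5,4]
  r3 -= -5·r2 → [0,0,0,4]

L=[[1,0,0,0],[2,1,0,0],[2,0,1,0],[0,0,-5,1]] U=[[-3,4,-3,0],[0,4,3,3],[0,0,1,0],[0,0,0,4]]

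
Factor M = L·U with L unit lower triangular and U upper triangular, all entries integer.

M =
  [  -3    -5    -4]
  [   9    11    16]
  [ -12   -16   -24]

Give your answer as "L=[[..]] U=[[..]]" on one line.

L=[[1,0,0],[-3,1,0],[4,-1,1]] U=[[-3,-5,-4],[0,-4,4],[0,0,-4]]

  R1 -= -3·R0 → [0,-4,4]
  R2 -= 4·R0 → [0,4,-8]
  R2 -= -1·R1 → [0,0,-4]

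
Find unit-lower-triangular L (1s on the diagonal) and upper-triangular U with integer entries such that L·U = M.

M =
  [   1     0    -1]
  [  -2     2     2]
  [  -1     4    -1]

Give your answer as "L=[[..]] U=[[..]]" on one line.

  row1 -= -2·row0 → [0,2,0]
  row2 -= -1·row0 → [0,4,-2]
  row2 -= 2·row1 → [0,0,-2]

L=[[1,0,0],[-2,1,0],[-1,2,1]] U=[[1,0,-1],[0,2,0],[0,0,-2]]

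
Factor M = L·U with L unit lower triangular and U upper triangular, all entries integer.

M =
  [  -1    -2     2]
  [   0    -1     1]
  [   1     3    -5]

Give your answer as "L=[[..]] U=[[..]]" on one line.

  R1 -= 0·R0 → [0,-1,1]
  R2 -= -1·R0 → [0,1,-3]
  R2 -= -1·R1 → [0,0,-2]

L=[[1,0,0],[0,1,0],[-1,-1,1]] U=[[-1,-2,2],[0,-1,1],[0,0,-2]]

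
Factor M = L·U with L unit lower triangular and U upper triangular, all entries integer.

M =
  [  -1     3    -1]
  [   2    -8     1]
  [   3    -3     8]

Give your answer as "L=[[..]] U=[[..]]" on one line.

L=[[1,0,0],[-2,1,0],[-3,-3,1]] U=[[-1,3,-1],[0,-2,-1],[0,0,2]]

  r1 -= -2·r0 → [0,-2,-1]
  r2 -= -3·r0 → [0,6,5]
  r2 -= -3·r1 → [0,0,2]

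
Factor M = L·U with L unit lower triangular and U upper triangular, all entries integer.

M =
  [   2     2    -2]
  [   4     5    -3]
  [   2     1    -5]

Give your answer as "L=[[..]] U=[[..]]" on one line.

  R1 -= 2·R0 → [0,1,1]
  R2 -= 1·R0 → [0,-1,-3]
  R2 -= -1·R1 → [0,0,-2]

L=[[1,0,0],[2,1,0],[1,-1,1]] U=[[2,2,-2],[0,1,1],[0,0,-2]]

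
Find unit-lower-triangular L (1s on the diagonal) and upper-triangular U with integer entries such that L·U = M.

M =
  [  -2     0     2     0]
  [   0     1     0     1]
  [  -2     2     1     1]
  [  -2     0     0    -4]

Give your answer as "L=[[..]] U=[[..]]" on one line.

  R1 -= 0·R0 → [0,1,0,1]
  R2 -= 1·R0 → [0,2,-1,1]
  R3 -= 1·R0 → [0,0,-2,-4]
  R2 -= 2·R1 → [0,0,-1,-1]
  R3 -= 0·R1 → [0,0,-2,-4]
  R3 -= 2·R2 → [0,0,0,-2]

L=[[1,0,0,0],[0,1,0,0],[1,2,1,0],[1,0,2,1]] U=[[-2,0,2,0],[0,1,0,1],[0,0,-1,-1],[0,0,0,-2]]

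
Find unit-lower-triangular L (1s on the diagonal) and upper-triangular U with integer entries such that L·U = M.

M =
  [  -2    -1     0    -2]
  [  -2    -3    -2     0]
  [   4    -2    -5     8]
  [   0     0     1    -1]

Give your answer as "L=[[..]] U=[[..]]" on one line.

L=[[1,0,0,0],[1,1,0,0],[-2,2,1,0],[0,0,-1,1]] U=[[-2,-1,0,-2],[0,-2,-2,2],[0,0,-1,0],[0,0,0,-1]]

  R1 -= 1·R0 → [0,-2,-2,2]
  R2 -= -2·R0 → [0,-4,-5,4]
  R3 -= 0·R0 → [0,0,1,-1]
  R2 -= 2·R1 → [0,0,-1,0]
  R3 -= 0·R1 → [0,0,1,-1]
  R3 -= -1·R2 → [0,0,0,-1]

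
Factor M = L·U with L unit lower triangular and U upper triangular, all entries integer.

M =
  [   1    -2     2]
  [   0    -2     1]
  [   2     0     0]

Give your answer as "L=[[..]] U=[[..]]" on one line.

  R1 -= 0·R0 → [0,-2,1]
  R2 -= 2·R0 → [0,4,-4]
  R2 -= -2·R1 → [0,0,-2]

L=[[1,0,0],[0,1,0],[2,-2,1]] U=[[1,-2,2],[0,-2,1],[0,0,-2]]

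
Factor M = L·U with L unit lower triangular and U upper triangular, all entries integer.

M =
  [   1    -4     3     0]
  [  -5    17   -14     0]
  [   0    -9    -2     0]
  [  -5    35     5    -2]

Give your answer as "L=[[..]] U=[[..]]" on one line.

  R1 -= -5·R0 → [0,-3,1,0]
  R2 -= 0·R0 → [0,-9,-2,0]
  R3 -= -5·R0 → [0,15,20,-2]
  R2 -= 3·R1 → [0,0,-5,0]
  R3 -= -5·R1 → [0,0,25,-2]
  R3 -= -5·R2 → [0,0,0,-2]

L=[[1,0,0,0],[-5,1,0,0],[0,3,1,0],[-5,-5,-5,1]] U=[[1,-4,3,0],[0,-3,1,0],[0,0,-5,0],[0,0,0,-2]]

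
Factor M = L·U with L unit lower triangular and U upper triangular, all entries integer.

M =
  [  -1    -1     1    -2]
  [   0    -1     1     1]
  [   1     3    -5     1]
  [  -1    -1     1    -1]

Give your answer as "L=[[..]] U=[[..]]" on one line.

  r1 -= 0·r0 → [0,-1,1,1]
  r2 -= -1·r0 → [0,2,-4,-1]
  r3 -= 1·r0 → [0,0,0,1]
  r2 -= -2·r1 → [0,0,-2,1]
  r3 -= 0·r1 → [0,0,0,1]
  r3 -= 0·r2 → [0,0,0,1]

L=[[1,0,0,0],[0,1,0,0],[-1,-2,1,0],[1,0,0,1]] U=[[-1,-1,1,-2],[0,-1,1,1],[0,0,-2,1],[0,0,0,1]]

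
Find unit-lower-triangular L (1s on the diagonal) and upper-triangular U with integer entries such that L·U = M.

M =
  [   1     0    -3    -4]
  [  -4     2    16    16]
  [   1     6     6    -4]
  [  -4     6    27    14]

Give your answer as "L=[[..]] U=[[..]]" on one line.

  R1 -= -4·R0 → [0,2,4,0]
  R2 -= 1·R0 → [0,6,9,0]
  R3 -= -4·R0 → [0,6,15,-2]
  R2 -= 3·R1 → [0,0,-3,0]
  R3 -= 3·R1 → [0,0,3,-2]
  R3 -= -1·R2 → [0,0,0,-2]

L=[[1,0,0,0],[-4,1,0,0],[1,3,1,0],[-4,3,-1,1]] U=[[1,0,-3,-4],[0,2,4,0],[0,0,-3,0],[0,0,0,-2]]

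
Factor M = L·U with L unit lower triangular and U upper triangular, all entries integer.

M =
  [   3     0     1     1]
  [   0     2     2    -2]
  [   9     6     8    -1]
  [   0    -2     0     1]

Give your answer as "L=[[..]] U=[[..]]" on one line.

  row1 -= 0·row0 → [0,2,2,-2]
  row2 -= 3·row0 → [0,6,5,-4]
  row3 -= 0·row0 → [0,-2,0,1]
  row2 -= 3·row1 → [0,0,-1,2]
  row3 -= -1·row1 → [0,0,2,-1]
  row3 -= -2·row2 → [0,0,0,3]

L=[[1,0,0,0],[0,1,0,0],[3,3,1,0],[0,-1,-2,1]] U=[[3,0,1,1],[0,2,2,-2],[0,0,-1,2],[0,0,0,3]]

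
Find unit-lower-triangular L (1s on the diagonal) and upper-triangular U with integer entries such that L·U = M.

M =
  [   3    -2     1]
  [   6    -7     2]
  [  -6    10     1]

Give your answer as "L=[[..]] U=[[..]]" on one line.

  R1 -= 2·R0 → [0,-3,0]
  R2 -= -2·R0 → [0,6,3]
  R2 -= -2·R1 → [0,0,3]

L=[[1,0,0],[2,1,0],[-2,-2,1]] U=[[3,-2,1],[0,-3,0],[0,0,3]]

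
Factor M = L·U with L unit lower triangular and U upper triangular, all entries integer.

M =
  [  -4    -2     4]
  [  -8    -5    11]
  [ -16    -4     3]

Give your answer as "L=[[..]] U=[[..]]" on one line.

  row1 -= 2·row0 → [0,-1,3]
  row2 -= 4·row0 → [0,4,-13]
  row2 -= -4·row1 → [0,0,-1]

L=[[1,0,0],[2,1,0],[4,-4,1]] U=[[-4,-2,4],[0,-1,3],[0,0,-1]]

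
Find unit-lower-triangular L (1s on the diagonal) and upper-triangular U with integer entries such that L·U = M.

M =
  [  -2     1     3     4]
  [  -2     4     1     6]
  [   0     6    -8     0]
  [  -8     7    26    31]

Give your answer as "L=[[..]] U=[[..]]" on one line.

L=[[1,0,0,0],[1,1,0,0],[0,2,1,0],[4,1,-4,1]] U=[[-2,1,3,4],[0,3,-2,2],[0,0,-4,-4],[0,0,0,-3]]

  r1 -= 1·r0 → [0,3,-2,2]
  r2 -= 0·r0 → [0,6,-8,0]
  r3 -= 4·r0 → [0,3,14,15]
  r2 -= 2·r1 → [0,0,-4,-4]
  r3 -= 1·r1 → [0,0,16,13]
  r3 -= -4·r2 → [0,0,0,-3]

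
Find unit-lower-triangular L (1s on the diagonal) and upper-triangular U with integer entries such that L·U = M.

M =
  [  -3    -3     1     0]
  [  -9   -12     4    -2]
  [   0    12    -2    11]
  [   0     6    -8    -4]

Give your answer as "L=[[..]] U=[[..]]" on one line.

  r1 -= 3·r0 → [0,-3,1,-2]
  r2 -= 0·r0 → [0,12,-2,11]
  r3 -= 0·r0 → [0,6,-8,-4]
  r2 -= -4·r1 → [0,0,2,3]
  r3 -= -2·r1 → [0,0,-6,-8]
  r3 -= -3·r2 → [0,0,0,1]

L=[[1,0,0,0],[3,1,0,0],[0,-4,1,0],[0,-2,-3,1]] U=[[-3,-3,1,0],[0,-3,1,-2],[0,0,2,3],[0,0,0,1]]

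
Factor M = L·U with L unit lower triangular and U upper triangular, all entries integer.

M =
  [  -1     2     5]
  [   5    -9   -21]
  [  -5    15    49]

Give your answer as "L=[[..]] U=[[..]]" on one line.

  R1 -= -5·R0 → [0,1,4]
  R2 -= 5·R0 → [0,5,24]
  R2 -= 5·R1 → [0,0,4]

L=[[1,0,0],[-5,1,0],[5,5,1]] U=[[-1,2,5],[0,1,4],[0,0,4]]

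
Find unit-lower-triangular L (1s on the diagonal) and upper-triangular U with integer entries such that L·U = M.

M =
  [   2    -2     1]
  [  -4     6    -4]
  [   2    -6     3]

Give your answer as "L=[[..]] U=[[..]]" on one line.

  row1 -= -2·row0 → [0,2,-2]
  row2 -= 1·row0 → [0,-4,2]
  row2 -= -2·row1 → [0,0,-2]

L=[[1,0,0],[-2,1,0],[1,-2,1]] U=[[2,-2,1],[0,2,-2],[0,0,-2]]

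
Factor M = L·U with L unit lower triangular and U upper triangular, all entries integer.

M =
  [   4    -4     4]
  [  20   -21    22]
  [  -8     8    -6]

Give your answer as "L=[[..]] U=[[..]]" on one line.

  R1 -= 5·R0 → [0,-1,2]
  R2 -= -2·R0 → [0,0,2]
  R2 -= 0·R1 → [0,0,2]

L=[[1,0,0],[5,1,0],[-2,0,1]] U=[[4,-4,4],[0,-1,2],[0,0,2]]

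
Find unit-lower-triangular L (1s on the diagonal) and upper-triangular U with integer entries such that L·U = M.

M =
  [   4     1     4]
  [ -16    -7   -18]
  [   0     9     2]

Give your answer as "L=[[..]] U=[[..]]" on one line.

  r1 -= -4·r0 → [0,-3,-2]
  r2 -= 0·r0 → [0,9,2]
  r2 -= -3·r1 → [0,0,-4]

L=[[1,0,0],[-4,1,0],[0,-3,1]] U=[[4,1,4],[0,-3,-2],[0,0,-4]]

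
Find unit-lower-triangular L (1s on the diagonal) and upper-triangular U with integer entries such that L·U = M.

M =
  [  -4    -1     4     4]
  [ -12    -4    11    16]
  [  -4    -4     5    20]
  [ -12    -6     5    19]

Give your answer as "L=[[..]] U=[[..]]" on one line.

  row1 -= 3·row0 → [0,-1,-1,4]
  row2 -= 1·row0 → [0,-3,1,16]
  row3 -= 3·row0 → [0,-3,-7,7]
  row2 -= 3·row1 → [0,0,4,4]
  row3 -= 3·row1 → [0,0,-4,-5]
  row3 -= -1·row2 → [0,0,0,-1]

L=[[1,0,0,0],[3,1,0,0],[1,3,1,0],[3,3,-1,1]] U=[[-4,-1,4,4],[0,-1,-1,4],[0,0,4,4],[0,0,0,-1]]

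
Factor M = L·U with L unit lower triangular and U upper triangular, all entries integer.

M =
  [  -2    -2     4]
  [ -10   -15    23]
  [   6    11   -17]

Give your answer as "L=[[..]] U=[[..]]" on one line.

  r1 -= 5·r0 → [0,-5,3]
  r2 -= -3·r0 → [0,5,-5]
  r2 -= -1·r1 → [0,0,-2]

L=[[1,0,0],[5,1,0],[-3,-1,1]] U=[[-2,-2,4],[0,-5,3],[0,0,-2]]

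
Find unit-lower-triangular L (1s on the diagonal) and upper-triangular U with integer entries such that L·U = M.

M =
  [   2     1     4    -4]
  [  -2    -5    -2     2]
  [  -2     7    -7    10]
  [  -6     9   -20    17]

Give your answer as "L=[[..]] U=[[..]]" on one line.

  r1 -= -1·r0 → [0,-4,2,-2]
  r2 -= -1·r0 → [0,8,-3,6]
  r3 -= -3·r0 → [0,12,-8,5]
  r2 -= -2·r1 → [0,0,1,2]
  r3 -= -3·r1 → [0,0,-2,-1]
  r3 -= -2·r2 → [0,0,0,3]

L=[[1,0,0,0],[-1,1,0,0],[-1,-2,1,0],[-3,-3,-2,1]] U=[[2,1,4,-4],[0,-4,2,-2],[0,0,1,2],[0,0,0,3]]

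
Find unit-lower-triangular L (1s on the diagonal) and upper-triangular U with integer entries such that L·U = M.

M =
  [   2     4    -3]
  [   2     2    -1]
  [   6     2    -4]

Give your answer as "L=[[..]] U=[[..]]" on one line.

L=[[1,0,0],[1,1,0],[3,5,1]] U=[[2,4,-3],[0,-2,2],[0,0,-5]]

  r1 -= 1·r0 → [0,-2,2]
  r2 -= 3·r0 → [0,-10,5]
  r2 -= 5·r1 → [0,0,-5]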